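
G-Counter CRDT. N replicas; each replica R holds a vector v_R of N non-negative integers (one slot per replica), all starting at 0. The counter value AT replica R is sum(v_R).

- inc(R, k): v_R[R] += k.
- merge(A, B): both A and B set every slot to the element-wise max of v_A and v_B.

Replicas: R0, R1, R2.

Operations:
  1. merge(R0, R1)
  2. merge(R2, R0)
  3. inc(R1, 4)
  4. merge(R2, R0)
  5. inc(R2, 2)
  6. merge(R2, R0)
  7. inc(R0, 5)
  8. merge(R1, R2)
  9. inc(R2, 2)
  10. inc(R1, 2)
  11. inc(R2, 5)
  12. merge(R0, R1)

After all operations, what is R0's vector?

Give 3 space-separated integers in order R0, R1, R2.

Op 1: merge R0<->R1 -> R0=(0,0,0) R1=(0,0,0)
Op 2: merge R2<->R0 -> R2=(0,0,0) R0=(0,0,0)
Op 3: inc R1 by 4 -> R1=(0,4,0) value=4
Op 4: merge R2<->R0 -> R2=(0,0,0) R0=(0,0,0)
Op 5: inc R2 by 2 -> R2=(0,0,2) value=2
Op 6: merge R2<->R0 -> R2=(0,0,2) R0=(0,0,2)
Op 7: inc R0 by 5 -> R0=(5,0,2) value=7
Op 8: merge R1<->R2 -> R1=(0,4,2) R2=(0,4,2)
Op 9: inc R2 by 2 -> R2=(0,4,4) value=8
Op 10: inc R1 by 2 -> R1=(0,6,2) value=8
Op 11: inc R2 by 5 -> R2=(0,4,9) value=13
Op 12: merge R0<->R1 -> R0=(5,6,2) R1=(5,6,2)

Answer: 5 6 2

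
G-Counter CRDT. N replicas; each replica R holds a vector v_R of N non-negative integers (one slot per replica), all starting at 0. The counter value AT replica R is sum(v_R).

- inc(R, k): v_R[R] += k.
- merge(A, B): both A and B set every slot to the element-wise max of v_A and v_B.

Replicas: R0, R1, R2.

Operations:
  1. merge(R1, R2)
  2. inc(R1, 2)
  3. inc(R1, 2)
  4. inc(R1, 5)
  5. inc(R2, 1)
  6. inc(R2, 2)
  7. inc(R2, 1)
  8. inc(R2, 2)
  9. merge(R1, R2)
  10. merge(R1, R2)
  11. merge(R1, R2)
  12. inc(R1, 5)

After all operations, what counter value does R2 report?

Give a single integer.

Op 1: merge R1<->R2 -> R1=(0,0,0) R2=(0,0,0)
Op 2: inc R1 by 2 -> R1=(0,2,0) value=2
Op 3: inc R1 by 2 -> R1=(0,4,0) value=4
Op 4: inc R1 by 5 -> R1=(0,9,0) value=9
Op 5: inc R2 by 1 -> R2=(0,0,1) value=1
Op 6: inc R2 by 2 -> R2=(0,0,3) value=3
Op 7: inc R2 by 1 -> R2=(0,0,4) value=4
Op 8: inc R2 by 2 -> R2=(0,0,6) value=6
Op 9: merge R1<->R2 -> R1=(0,9,6) R2=(0,9,6)
Op 10: merge R1<->R2 -> R1=(0,9,6) R2=(0,9,6)
Op 11: merge R1<->R2 -> R1=(0,9,6) R2=(0,9,6)
Op 12: inc R1 by 5 -> R1=(0,14,6) value=20

Answer: 15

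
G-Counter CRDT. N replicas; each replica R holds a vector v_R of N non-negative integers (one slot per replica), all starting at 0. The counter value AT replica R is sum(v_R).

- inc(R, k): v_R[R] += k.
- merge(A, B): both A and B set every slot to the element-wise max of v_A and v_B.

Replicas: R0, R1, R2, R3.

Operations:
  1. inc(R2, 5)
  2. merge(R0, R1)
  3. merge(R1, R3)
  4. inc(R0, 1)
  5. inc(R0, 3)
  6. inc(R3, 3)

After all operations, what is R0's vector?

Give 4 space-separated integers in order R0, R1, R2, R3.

Op 1: inc R2 by 5 -> R2=(0,0,5,0) value=5
Op 2: merge R0<->R1 -> R0=(0,0,0,0) R1=(0,0,0,0)
Op 3: merge R1<->R3 -> R1=(0,0,0,0) R3=(0,0,0,0)
Op 4: inc R0 by 1 -> R0=(1,0,0,0) value=1
Op 5: inc R0 by 3 -> R0=(4,0,0,0) value=4
Op 6: inc R3 by 3 -> R3=(0,0,0,3) value=3

Answer: 4 0 0 0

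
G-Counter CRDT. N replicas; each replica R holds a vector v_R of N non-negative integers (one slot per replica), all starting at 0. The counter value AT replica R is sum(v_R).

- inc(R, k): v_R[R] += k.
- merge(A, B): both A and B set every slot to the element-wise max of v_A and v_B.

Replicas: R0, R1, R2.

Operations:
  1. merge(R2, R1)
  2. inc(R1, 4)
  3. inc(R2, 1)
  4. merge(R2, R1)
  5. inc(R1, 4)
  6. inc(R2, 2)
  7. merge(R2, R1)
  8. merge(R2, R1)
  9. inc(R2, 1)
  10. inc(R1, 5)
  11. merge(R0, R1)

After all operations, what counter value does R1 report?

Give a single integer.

Answer: 16

Derivation:
Op 1: merge R2<->R1 -> R2=(0,0,0) R1=(0,0,0)
Op 2: inc R1 by 4 -> R1=(0,4,0) value=4
Op 3: inc R2 by 1 -> R2=(0,0,1) value=1
Op 4: merge R2<->R1 -> R2=(0,4,1) R1=(0,4,1)
Op 5: inc R1 by 4 -> R1=(0,8,1) value=9
Op 6: inc R2 by 2 -> R2=(0,4,3) value=7
Op 7: merge R2<->R1 -> R2=(0,8,3) R1=(0,8,3)
Op 8: merge R2<->R1 -> R2=(0,8,3) R1=(0,8,3)
Op 9: inc R2 by 1 -> R2=(0,8,4) value=12
Op 10: inc R1 by 5 -> R1=(0,13,3) value=16
Op 11: merge R0<->R1 -> R0=(0,13,3) R1=(0,13,3)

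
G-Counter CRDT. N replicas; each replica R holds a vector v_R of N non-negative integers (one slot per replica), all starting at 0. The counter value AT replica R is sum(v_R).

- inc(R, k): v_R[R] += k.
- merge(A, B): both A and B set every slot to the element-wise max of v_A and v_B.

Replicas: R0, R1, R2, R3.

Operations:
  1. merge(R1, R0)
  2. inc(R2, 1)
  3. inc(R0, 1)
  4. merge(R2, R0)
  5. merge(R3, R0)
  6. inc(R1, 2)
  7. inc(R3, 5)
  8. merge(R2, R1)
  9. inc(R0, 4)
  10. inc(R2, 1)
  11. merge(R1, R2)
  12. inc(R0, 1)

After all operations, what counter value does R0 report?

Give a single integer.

Answer: 7

Derivation:
Op 1: merge R1<->R0 -> R1=(0,0,0,0) R0=(0,0,0,0)
Op 2: inc R2 by 1 -> R2=(0,0,1,0) value=1
Op 3: inc R0 by 1 -> R0=(1,0,0,0) value=1
Op 4: merge R2<->R0 -> R2=(1,0,1,0) R0=(1,0,1,0)
Op 5: merge R3<->R0 -> R3=(1,0,1,0) R0=(1,0,1,0)
Op 6: inc R1 by 2 -> R1=(0,2,0,0) value=2
Op 7: inc R3 by 5 -> R3=(1,0,1,5) value=7
Op 8: merge R2<->R1 -> R2=(1,2,1,0) R1=(1,2,1,0)
Op 9: inc R0 by 4 -> R0=(5,0,1,0) value=6
Op 10: inc R2 by 1 -> R2=(1,2,2,0) value=5
Op 11: merge R1<->R2 -> R1=(1,2,2,0) R2=(1,2,2,0)
Op 12: inc R0 by 1 -> R0=(6,0,1,0) value=7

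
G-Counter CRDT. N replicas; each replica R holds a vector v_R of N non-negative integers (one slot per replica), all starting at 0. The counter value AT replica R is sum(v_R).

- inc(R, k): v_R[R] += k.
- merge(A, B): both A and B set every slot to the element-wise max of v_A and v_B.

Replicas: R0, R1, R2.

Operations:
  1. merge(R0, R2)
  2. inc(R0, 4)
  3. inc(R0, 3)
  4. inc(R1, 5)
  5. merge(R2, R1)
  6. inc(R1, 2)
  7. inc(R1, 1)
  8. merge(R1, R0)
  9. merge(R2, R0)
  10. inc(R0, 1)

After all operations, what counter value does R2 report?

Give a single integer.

Answer: 15

Derivation:
Op 1: merge R0<->R2 -> R0=(0,0,0) R2=(0,0,0)
Op 2: inc R0 by 4 -> R0=(4,0,0) value=4
Op 3: inc R0 by 3 -> R0=(7,0,0) value=7
Op 4: inc R1 by 5 -> R1=(0,5,0) value=5
Op 5: merge R2<->R1 -> R2=(0,5,0) R1=(0,5,0)
Op 6: inc R1 by 2 -> R1=(0,7,0) value=7
Op 7: inc R1 by 1 -> R1=(0,8,0) value=8
Op 8: merge R1<->R0 -> R1=(7,8,0) R0=(7,8,0)
Op 9: merge R2<->R0 -> R2=(7,8,0) R0=(7,8,0)
Op 10: inc R0 by 1 -> R0=(8,8,0) value=16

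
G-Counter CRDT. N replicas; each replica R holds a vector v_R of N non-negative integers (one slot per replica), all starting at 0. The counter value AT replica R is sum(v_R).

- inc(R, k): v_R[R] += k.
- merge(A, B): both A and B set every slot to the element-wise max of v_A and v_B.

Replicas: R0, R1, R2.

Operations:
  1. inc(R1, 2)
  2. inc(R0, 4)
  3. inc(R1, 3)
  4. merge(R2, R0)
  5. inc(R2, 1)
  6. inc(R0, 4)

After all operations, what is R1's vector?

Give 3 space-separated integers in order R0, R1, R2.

Answer: 0 5 0

Derivation:
Op 1: inc R1 by 2 -> R1=(0,2,0) value=2
Op 2: inc R0 by 4 -> R0=(4,0,0) value=4
Op 3: inc R1 by 3 -> R1=(0,5,0) value=5
Op 4: merge R2<->R0 -> R2=(4,0,0) R0=(4,0,0)
Op 5: inc R2 by 1 -> R2=(4,0,1) value=5
Op 6: inc R0 by 4 -> R0=(8,0,0) value=8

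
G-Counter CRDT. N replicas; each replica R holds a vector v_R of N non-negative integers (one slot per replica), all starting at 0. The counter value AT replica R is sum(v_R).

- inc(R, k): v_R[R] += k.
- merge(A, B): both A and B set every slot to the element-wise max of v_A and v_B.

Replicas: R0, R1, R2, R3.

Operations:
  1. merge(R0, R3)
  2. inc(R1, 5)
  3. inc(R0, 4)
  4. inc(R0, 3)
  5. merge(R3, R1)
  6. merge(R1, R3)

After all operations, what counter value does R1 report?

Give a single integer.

Answer: 5

Derivation:
Op 1: merge R0<->R3 -> R0=(0,0,0,0) R3=(0,0,0,0)
Op 2: inc R1 by 5 -> R1=(0,5,0,0) value=5
Op 3: inc R0 by 4 -> R0=(4,0,0,0) value=4
Op 4: inc R0 by 3 -> R0=(7,0,0,0) value=7
Op 5: merge R3<->R1 -> R3=(0,5,0,0) R1=(0,5,0,0)
Op 6: merge R1<->R3 -> R1=(0,5,0,0) R3=(0,5,0,0)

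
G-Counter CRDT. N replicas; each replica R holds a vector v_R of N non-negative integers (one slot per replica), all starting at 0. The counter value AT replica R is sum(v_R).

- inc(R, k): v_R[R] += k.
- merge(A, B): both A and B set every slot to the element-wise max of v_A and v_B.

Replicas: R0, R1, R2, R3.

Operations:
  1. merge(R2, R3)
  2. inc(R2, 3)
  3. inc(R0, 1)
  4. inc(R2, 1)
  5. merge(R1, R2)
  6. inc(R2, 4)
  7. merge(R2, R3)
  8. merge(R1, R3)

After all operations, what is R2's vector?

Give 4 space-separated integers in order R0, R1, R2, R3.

Answer: 0 0 8 0

Derivation:
Op 1: merge R2<->R3 -> R2=(0,0,0,0) R3=(0,0,0,0)
Op 2: inc R2 by 3 -> R2=(0,0,3,0) value=3
Op 3: inc R0 by 1 -> R0=(1,0,0,0) value=1
Op 4: inc R2 by 1 -> R2=(0,0,4,0) value=4
Op 5: merge R1<->R2 -> R1=(0,0,4,0) R2=(0,0,4,0)
Op 6: inc R2 by 4 -> R2=(0,0,8,0) value=8
Op 7: merge R2<->R3 -> R2=(0,0,8,0) R3=(0,0,8,0)
Op 8: merge R1<->R3 -> R1=(0,0,8,0) R3=(0,0,8,0)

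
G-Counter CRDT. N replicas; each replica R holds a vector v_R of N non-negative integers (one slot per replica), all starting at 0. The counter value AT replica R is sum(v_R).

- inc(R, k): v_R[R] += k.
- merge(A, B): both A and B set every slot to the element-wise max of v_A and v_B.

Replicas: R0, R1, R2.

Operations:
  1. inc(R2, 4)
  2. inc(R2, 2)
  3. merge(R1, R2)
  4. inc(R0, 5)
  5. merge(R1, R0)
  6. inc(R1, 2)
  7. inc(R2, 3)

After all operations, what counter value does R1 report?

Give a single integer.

Answer: 13

Derivation:
Op 1: inc R2 by 4 -> R2=(0,0,4) value=4
Op 2: inc R2 by 2 -> R2=(0,0,6) value=6
Op 3: merge R1<->R2 -> R1=(0,0,6) R2=(0,0,6)
Op 4: inc R0 by 5 -> R0=(5,0,0) value=5
Op 5: merge R1<->R0 -> R1=(5,0,6) R0=(5,0,6)
Op 6: inc R1 by 2 -> R1=(5,2,6) value=13
Op 7: inc R2 by 3 -> R2=(0,0,9) value=9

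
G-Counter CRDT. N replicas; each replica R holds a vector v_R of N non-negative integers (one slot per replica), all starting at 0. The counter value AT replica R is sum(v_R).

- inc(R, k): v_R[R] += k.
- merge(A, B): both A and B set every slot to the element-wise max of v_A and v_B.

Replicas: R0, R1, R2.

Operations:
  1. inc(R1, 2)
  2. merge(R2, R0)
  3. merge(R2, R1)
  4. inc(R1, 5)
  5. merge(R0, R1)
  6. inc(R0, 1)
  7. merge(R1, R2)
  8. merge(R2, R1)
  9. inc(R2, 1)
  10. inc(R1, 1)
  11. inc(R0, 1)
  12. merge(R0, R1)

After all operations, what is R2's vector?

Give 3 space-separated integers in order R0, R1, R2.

Answer: 0 7 1

Derivation:
Op 1: inc R1 by 2 -> R1=(0,2,0) value=2
Op 2: merge R2<->R0 -> R2=(0,0,0) R0=(0,0,0)
Op 3: merge R2<->R1 -> R2=(0,2,0) R1=(0,2,0)
Op 4: inc R1 by 5 -> R1=(0,7,0) value=7
Op 5: merge R0<->R1 -> R0=(0,7,0) R1=(0,7,0)
Op 6: inc R0 by 1 -> R0=(1,7,0) value=8
Op 7: merge R1<->R2 -> R1=(0,7,0) R2=(0,7,0)
Op 8: merge R2<->R1 -> R2=(0,7,0) R1=(0,7,0)
Op 9: inc R2 by 1 -> R2=(0,7,1) value=8
Op 10: inc R1 by 1 -> R1=(0,8,0) value=8
Op 11: inc R0 by 1 -> R0=(2,7,0) value=9
Op 12: merge R0<->R1 -> R0=(2,8,0) R1=(2,8,0)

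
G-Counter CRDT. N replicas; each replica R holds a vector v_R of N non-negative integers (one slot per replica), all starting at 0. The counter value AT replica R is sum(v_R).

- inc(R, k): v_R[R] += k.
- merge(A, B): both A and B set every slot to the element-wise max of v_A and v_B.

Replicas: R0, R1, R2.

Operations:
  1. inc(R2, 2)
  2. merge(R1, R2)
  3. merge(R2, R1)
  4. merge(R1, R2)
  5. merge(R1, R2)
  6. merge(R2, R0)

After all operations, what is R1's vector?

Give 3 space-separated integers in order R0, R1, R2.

Answer: 0 0 2

Derivation:
Op 1: inc R2 by 2 -> R2=(0,0,2) value=2
Op 2: merge R1<->R2 -> R1=(0,0,2) R2=(0,0,2)
Op 3: merge R2<->R1 -> R2=(0,0,2) R1=(0,0,2)
Op 4: merge R1<->R2 -> R1=(0,0,2) R2=(0,0,2)
Op 5: merge R1<->R2 -> R1=(0,0,2) R2=(0,0,2)
Op 6: merge R2<->R0 -> R2=(0,0,2) R0=(0,0,2)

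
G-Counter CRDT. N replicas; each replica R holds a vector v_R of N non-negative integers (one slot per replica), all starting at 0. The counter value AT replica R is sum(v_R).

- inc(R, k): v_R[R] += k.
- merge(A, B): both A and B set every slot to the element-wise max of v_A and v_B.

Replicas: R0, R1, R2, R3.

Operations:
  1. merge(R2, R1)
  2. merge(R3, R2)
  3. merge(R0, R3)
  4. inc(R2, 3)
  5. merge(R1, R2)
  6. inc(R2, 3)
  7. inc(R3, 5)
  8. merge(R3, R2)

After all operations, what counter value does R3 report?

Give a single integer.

Answer: 11

Derivation:
Op 1: merge R2<->R1 -> R2=(0,0,0,0) R1=(0,0,0,0)
Op 2: merge R3<->R2 -> R3=(0,0,0,0) R2=(0,0,0,0)
Op 3: merge R0<->R3 -> R0=(0,0,0,0) R3=(0,0,0,0)
Op 4: inc R2 by 3 -> R2=(0,0,3,0) value=3
Op 5: merge R1<->R2 -> R1=(0,0,3,0) R2=(0,0,3,0)
Op 6: inc R2 by 3 -> R2=(0,0,6,0) value=6
Op 7: inc R3 by 5 -> R3=(0,0,0,5) value=5
Op 8: merge R3<->R2 -> R3=(0,0,6,5) R2=(0,0,6,5)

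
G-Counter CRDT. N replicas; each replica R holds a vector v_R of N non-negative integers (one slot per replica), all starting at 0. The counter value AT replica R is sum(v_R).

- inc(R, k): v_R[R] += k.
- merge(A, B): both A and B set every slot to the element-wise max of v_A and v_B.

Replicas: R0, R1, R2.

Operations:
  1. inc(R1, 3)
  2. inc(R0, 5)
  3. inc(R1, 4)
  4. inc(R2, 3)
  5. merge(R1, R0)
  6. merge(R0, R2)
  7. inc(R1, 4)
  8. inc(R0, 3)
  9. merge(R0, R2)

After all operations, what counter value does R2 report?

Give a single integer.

Answer: 18

Derivation:
Op 1: inc R1 by 3 -> R1=(0,3,0) value=3
Op 2: inc R0 by 5 -> R0=(5,0,0) value=5
Op 3: inc R1 by 4 -> R1=(0,7,0) value=7
Op 4: inc R2 by 3 -> R2=(0,0,3) value=3
Op 5: merge R1<->R0 -> R1=(5,7,0) R0=(5,7,0)
Op 6: merge R0<->R2 -> R0=(5,7,3) R2=(5,7,3)
Op 7: inc R1 by 4 -> R1=(5,11,0) value=16
Op 8: inc R0 by 3 -> R0=(8,7,3) value=18
Op 9: merge R0<->R2 -> R0=(8,7,3) R2=(8,7,3)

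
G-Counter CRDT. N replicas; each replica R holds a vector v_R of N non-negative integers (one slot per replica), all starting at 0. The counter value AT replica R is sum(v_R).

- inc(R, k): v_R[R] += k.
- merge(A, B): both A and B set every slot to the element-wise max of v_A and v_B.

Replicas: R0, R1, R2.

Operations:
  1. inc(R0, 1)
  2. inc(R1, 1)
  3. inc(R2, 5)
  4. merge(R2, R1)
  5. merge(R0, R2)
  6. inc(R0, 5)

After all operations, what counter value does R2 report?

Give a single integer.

Answer: 7

Derivation:
Op 1: inc R0 by 1 -> R0=(1,0,0) value=1
Op 2: inc R1 by 1 -> R1=(0,1,0) value=1
Op 3: inc R2 by 5 -> R2=(0,0,5) value=5
Op 4: merge R2<->R1 -> R2=(0,1,5) R1=(0,1,5)
Op 5: merge R0<->R2 -> R0=(1,1,5) R2=(1,1,5)
Op 6: inc R0 by 5 -> R0=(6,1,5) value=12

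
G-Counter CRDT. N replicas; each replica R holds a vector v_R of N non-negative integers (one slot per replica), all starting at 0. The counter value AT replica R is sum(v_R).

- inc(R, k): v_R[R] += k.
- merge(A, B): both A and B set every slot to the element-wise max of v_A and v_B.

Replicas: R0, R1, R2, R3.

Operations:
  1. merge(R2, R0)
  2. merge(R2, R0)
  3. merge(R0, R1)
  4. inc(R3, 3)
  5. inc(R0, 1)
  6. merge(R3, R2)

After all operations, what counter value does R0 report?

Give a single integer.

Answer: 1

Derivation:
Op 1: merge R2<->R0 -> R2=(0,0,0,0) R0=(0,0,0,0)
Op 2: merge R2<->R0 -> R2=(0,0,0,0) R0=(0,0,0,0)
Op 3: merge R0<->R1 -> R0=(0,0,0,0) R1=(0,0,0,0)
Op 4: inc R3 by 3 -> R3=(0,0,0,3) value=3
Op 5: inc R0 by 1 -> R0=(1,0,0,0) value=1
Op 6: merge R3<->R2 -> R3=(0,0,0,3) R2=(0,0,0,3)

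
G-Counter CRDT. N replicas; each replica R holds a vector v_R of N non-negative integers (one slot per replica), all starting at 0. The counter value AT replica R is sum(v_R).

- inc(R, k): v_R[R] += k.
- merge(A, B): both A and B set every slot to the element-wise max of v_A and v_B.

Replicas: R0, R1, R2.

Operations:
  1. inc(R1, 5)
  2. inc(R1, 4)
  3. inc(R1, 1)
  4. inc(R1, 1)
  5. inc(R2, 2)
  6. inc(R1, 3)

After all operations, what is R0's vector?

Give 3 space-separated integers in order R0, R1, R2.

Answer: 0 0 0

Derivation:
Op 1: inc R1 by 5 -> R1=(0,5,0) value=5
Op 2: inc R1 by 4 -> R1=(0,9,0) value=9
Op 3: inc R1 by 1 -> R1=(0,10,0) value=10
Op 4: inc R1 by 1 -> R1=(0,11,0) value=11
Op 5: inc R2 by 2 -> R2=(0,0,2) value=2
Op 6: inc R1 by 3 -> R1=(0,14,0) value=14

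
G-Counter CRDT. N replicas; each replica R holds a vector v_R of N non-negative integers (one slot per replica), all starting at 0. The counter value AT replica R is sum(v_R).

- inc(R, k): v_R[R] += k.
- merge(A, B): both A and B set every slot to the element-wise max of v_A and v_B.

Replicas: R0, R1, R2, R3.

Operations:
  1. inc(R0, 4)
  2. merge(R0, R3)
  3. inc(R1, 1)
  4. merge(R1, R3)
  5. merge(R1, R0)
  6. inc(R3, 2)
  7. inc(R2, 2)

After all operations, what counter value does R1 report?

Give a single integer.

Answer: 5

Derivation:
Op 1: inc R0 by 4 -> R0=(4,0,0,0) value=4
Op 2: merge R0<->R3 -> R0=(4,0,0,0) R3=(4,0,0,0)
Op 3: inc R1 by 1 -> R1=(0,1,0,0) value=1
Op 4: merge R1<->R3 -> R1=(4,1,0,0) R3=(4,1,0,0)
Op 5: merge R1<->R0 -> R1=(4,1,0,0) R0=(4,1,0,0)
Op 6: inc R3 by 2 -> R3=(4,1,0,2) value=7
Op 7: inc R2 by 2 -> R2=(0,0,2,0) value=2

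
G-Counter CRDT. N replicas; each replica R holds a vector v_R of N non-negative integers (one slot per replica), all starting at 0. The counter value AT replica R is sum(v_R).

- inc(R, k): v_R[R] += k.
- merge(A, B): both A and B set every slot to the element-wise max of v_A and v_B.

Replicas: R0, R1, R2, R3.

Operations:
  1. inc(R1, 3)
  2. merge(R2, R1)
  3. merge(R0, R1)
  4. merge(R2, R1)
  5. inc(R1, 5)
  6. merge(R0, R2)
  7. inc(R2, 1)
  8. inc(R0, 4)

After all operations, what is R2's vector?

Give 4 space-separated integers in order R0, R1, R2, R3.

Op 1: inc R1 by 3 -> R1=(0,3,0,0) value=3
Op 2: merge R2<->R1 -> R2=(0,3,0,0) R1=(0,3,0,0)
Op 3: merge R0<->R1 -> R0=(0,3,0,0) R1=(0,3,0,0)
Op 4: merge R2<->R1 -> R2=(0,3,0,0) R1=(0,3,0,0)
Op 5: inc R1 by 5 -> R1=(0,8,0,0) value=8
Op 6: merge R0<->R2 -> R0=(0,3,0,0) R2=(0,3,0,0)
Op 7: inc R2 by 1 -> R2=(0,3,1,0) value=4
Op 8: inc R0 by 4 -> R0=(4,3,0,0) value=7

Answer: 0 3 1 0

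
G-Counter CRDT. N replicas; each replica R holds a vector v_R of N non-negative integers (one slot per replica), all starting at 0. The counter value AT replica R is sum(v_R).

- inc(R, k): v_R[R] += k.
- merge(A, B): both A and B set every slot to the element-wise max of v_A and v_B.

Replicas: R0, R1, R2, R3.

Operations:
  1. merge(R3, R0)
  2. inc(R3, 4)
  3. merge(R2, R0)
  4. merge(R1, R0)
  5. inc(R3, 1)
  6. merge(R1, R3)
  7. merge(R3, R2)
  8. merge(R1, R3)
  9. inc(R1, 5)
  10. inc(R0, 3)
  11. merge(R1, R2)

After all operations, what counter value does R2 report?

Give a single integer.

Op 1: merge R3<->R0 -> R3=(0,0,0,0) R0=(0,0,0,0)
Op 2: inc R3 by 4 -> R3=(0,0,0,4) value=4
Op 3: merge R2<->R0 -> R2=(0,0,0,0) R0=(0,0,0,0)
Op 4: merge R1<->R0 -> R1=(0,0,0,0) R0=(0,0,0,0)
Op 5: inc R3 by 1 -> R3=(0,0,0,5) value=5
Op 6: merge R1<->R3 -> R1=(0,0,0,5) R3=(0,0,0,5)
Op 7: merge R3<->R2 -> R3=(0,0,0,5) R2=(0,0,0,5)
Op 8: merge R1<->R3 -> R1=(0,0,0,5) R3=(0,0,0,5)
Op 9: inc R1 by 5 -> R1=(0,5,0,5) value=10
Op 10: inc R0 by 3 -> R0=(3,0,0,0) value=3
Op 11: merge R1<->R2 -> R1=(0,5,0,5) R2=(0,5,0,5)

Answer: 10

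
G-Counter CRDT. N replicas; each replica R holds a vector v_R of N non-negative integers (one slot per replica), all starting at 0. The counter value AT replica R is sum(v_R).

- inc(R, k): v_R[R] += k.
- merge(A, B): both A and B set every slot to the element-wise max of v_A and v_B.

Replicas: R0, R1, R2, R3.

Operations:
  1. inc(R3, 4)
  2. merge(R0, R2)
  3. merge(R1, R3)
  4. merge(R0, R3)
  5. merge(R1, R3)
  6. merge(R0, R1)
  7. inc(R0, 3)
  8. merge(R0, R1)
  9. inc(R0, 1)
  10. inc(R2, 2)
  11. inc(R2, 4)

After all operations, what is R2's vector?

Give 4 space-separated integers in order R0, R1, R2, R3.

Op 1: inc R3 by 4 -> R3=(0,0,0,4) value=4
Op 2: merge R0<->R2 -> R0=(0,0,0,0) R2=(0,0,0,0)
Op 3: merge R1<->R3 -> R1=(0,0,0,4) R3=(0,0,0,4)
Op 4: merge R0<->R3 -> R0=(0,0,0,4) R3=(0,0,0,4)
Op 5: merge R1<->R3 -> R1=(0,0,0,4) R3=(0,0,0,4)
Op 6: merge R0<->R1 -> R0=(0,0,0,4) R1=(0,0,0,4)
Op 7: inc R0 by 3 -> R0=(3,0,0,4) value=7
Op 8: merge R0<->R1 -> R0=(3,0,0,4) R1=(3,0,0,4)
Op 9: inc R0 by 1 -> R0=(4,0,0,4) value=8
Op 10: inc R2 by 2 -> R2=(0,0,2,0) value=2
Op 11: inc R2 by 4 -> R2=(0,0,6,0) value=6

Answer: 0 0 6 0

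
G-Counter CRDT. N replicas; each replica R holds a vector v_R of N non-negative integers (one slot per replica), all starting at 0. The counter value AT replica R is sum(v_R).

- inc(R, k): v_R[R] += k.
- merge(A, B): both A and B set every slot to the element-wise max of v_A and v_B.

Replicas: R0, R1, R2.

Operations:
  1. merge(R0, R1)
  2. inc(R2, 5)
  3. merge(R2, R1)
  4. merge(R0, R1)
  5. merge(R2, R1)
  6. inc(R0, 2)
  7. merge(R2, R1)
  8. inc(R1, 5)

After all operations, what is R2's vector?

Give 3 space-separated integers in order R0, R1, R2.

Op 1: merge R0<->R1 -> R0=(0,0,0) R1=(0,0,0)
Op 2: inc R2 by 5 -> R2=(0,0,5) value=5
Op 3: merge R2<->R1 -> R2=(0,0,5) R1=(0,0,5)
Op 4: merge R0<->R1 -> R0=(0,0,5) R1=(0,0,5)
Op 5: merge R2<->R1 -> R2=(0,0,5) R1=(0,0,5)
Op 6: inc R0 by 2 -> R0=(2,0,5) value=7
Op 7: merge R2<->R1 -> R2=(0,0,5) R1=(0,0,5)
Op 8: inc R1 by 5 -> R1=(0,5,5) value=10

Answer: 0 0 5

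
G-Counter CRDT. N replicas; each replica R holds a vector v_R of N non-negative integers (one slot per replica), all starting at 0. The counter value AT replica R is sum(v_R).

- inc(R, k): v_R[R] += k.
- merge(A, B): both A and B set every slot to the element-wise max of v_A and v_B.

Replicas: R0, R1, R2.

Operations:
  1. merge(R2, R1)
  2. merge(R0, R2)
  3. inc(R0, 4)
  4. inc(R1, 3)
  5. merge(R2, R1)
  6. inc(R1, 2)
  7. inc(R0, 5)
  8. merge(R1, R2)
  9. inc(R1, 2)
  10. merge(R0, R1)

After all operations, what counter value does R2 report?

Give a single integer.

Op 1: merge R2<->R1 -> R2=(0,0,0) R1=(0,0,0)
Op 2: merge R0<->R2 -> R0=(0,0,0) R2=(0,0,0)
Op 3: inc R0 by 4 -> R0=(4,0,0) value=4
Op 4: inc R1 by 3 -> R1=(0,3,0) value=3
Op 5: merge R2<->R1 -> R2=(0,3,0) R1=(0,3,0)
Op 6: inc R1 by 2 -> R1=(0,5,0) value=5
Op 7: inc R0 by 5 -> R0=(9,0,0) value=9
Op 8: merge R1<->R2 -> R1=(0,5,0) R2=(0,5,0)
Op 9: inc R1 by 2 -> R1=(0,7,0) value=7
Op 10: merge R0<->R1 -> R0=(9,7,0) R1=(9,7,0)

Answer: 5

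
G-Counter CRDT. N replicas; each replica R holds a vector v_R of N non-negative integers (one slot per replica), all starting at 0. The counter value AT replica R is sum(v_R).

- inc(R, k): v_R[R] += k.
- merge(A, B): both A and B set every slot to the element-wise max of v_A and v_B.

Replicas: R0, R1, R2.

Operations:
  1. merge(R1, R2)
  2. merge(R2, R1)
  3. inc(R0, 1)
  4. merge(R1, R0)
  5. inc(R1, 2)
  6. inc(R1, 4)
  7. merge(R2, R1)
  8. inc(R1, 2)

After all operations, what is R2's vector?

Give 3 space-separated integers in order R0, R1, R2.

Op 1: merge R1<->R2 -> R1=(0,0,0) R2=(0,0,0)
Op 2: merge R2<->R1 -> R2=(0,0,0) R1=(0,0,0)
Op 3: inc R0 by 1 -> R0=(1,0,0) value=1
Op 4: merge R1<->R0 -> R1=(1,0,0) R0=(1,0,0)
Op 5: inc R1 by 2 -> R1=(1,2,0) value=3
Op 6: inc R1 by 4 -> R1=(1,6,0) value=7
Op 7: merge R2<->R1 -> R2=(1,6,0) R1=(1,6,0)
Op 8: inc R1 by 2 -> R1=(1,8,0) value=9

Answer: 1 6 0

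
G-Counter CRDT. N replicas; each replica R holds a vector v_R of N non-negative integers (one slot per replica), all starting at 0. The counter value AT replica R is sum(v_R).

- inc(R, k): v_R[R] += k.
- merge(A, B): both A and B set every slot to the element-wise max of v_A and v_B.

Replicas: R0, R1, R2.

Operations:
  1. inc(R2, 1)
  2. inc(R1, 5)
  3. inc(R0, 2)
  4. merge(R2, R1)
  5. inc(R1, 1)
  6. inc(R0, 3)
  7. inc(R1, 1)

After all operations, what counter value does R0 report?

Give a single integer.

Answer: 5

Derivation:
Op 1: inc R2 by 1 -> R2=(0,0,1) value=1
Op 2: inc R1 by 5 -> R1=(0,5,0) value=5
Op 3: inc R0 by 2 -> R0=(2,0,0) value=2
Op 4: merge R2<->R1 -> R2=(0,5,1) R1=(0,5,1)
Op 5: inc R1 by 1 -> R1=(0,6,1) value=7
Op 6: inc R0 by 3 -> R0=(5,0,0) value=5
Op 7: inc R1 by 1 -> R1=(0,7,1) value=8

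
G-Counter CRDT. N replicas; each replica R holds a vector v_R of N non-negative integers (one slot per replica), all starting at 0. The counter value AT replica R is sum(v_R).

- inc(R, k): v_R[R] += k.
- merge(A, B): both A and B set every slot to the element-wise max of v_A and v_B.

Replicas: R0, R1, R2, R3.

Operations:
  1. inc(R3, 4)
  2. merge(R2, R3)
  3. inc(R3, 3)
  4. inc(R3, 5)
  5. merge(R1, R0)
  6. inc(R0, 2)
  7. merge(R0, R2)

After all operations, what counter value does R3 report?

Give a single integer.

Answer: 12

Derivation:
Op 1: inc R3 by 4 -> R3=(0,0,0,4) value=4
Op 2: merge R2<->R3 -> R2=(0,0,0,4) R3=(0,0,0,4)
Op 3: inc R3 by 3 -> R3=(0,0,0,7) value=7
Op 4: inc R3 by 5 -> R3=(0,0,0,12) value=12
Op 5: merge R1<->R0 -> R1=(0,0,0,0) R0=(0,0,0,0)
Op 6: inc R0 by 2 -> R0=(2,0,0,0) value=2
Op 7: merge R0<->R2 -> R0=(2,0,0,4) R2=(2,0,0,4)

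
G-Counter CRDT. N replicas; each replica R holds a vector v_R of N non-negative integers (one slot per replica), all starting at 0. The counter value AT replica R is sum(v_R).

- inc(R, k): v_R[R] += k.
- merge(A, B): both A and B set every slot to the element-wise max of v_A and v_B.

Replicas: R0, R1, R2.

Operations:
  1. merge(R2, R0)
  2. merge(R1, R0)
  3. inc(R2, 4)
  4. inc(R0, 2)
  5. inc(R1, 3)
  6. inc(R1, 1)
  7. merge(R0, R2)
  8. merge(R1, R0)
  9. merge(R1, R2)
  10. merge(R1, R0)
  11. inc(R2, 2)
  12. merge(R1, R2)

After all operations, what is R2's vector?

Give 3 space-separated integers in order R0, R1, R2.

Op 1: merge R2<->R0 -> R2=(0,0,0) R0=(0,0,0)
Op 2: merge R1<->R0 -> R1=(0,0,0) R0=(0,0,0)
Op 3: inc R2 by 4 -> R2=(0,0,4) value=4
Op 4: inc R0 by 2 -> R0=(2,0,0) value=2
Op 5: inc R1 by 3 -> R1=(0,3,0) value=3
Op 6: inc R1 by 1 -> R1=(0,4,0) value=4
Op 7: merge R0<->R2 -> R0=(2,0,4) R2=(2,0,4)
Op 8: merge R1<->R0 -> R1=(2,4,4) R0=(2,4,4)
Op 9: merge R1<->R2 -> R1=(2,4,4) R2=(2,4,4)
Op 10: merge R1<->R0 -> R1=(2,4,4) R0=(2,4,4)
Op 11: inc R2 by 2 -> R2=(2,4,6) value=12
Op 12: merge R1<->R2 -> R1=(2,4,6) R2=(2,4,6)

Answer: 2 4 6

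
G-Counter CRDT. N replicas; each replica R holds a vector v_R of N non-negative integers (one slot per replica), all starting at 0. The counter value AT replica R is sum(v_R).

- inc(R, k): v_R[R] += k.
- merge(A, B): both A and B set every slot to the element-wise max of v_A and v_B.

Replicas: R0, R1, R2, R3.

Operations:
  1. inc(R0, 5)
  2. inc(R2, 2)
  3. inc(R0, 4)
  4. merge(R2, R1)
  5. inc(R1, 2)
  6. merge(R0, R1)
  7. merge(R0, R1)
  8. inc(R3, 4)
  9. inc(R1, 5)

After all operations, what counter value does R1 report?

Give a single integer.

Answer: 18

Derivation:
Op 1: inc R0 by 5 -> R0=(5,0,0,0) value=5
Op 2: inc R2 by 2 -> R2=(0,0,2,0) value=2
Op 3: inc R0 by 4 -> R0=(9,0,0,0) value=9
Op 4: merge R2<->R1 -> R2=(0,0,2,0) R1=(0,0,2,0)
Op 5: inc R1 by 2 -> R1=(0,2,2,0) value=4
Op 6: merge R0<->R1 -> R0=(9,2,2,0) R1=(9,2,2,0)
Op 7: merge R0<->R1 -> R0=(9,2,2,0) R1=(9,2,2,0)
Op 8: inc R3 by 4 -> R3=(0,0,0,4) value=4
Op 9: inc R1 by 5 -> R1=(9,7,2,0) value=18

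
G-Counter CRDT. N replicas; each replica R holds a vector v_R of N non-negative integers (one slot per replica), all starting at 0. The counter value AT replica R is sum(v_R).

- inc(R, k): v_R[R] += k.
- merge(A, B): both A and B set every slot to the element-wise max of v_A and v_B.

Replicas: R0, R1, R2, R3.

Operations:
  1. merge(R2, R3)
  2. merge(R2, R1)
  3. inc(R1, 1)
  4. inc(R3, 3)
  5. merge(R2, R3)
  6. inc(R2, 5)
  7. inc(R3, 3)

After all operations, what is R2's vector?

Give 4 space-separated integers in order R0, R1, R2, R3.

Answer: 0 0 5 3

Derivation:
Op 1: merge R2<->R3 -> R2=(0,0,0,0) R3=(0,0,0,0)
Op 2: merge R2<->R1 -> R2=(0,0,0,0) R1=(0,0,0,0)
Op 3: inc R1 by 1 -> R1=(0,1,0,0) value=1
Op 4: inc R3 by 3 -> R3=(0,0,0,3) value=3
Op 5: merge R2<->R3 -> R2=(0,0,0,3) R3=(0,0,0,3)
Op 6: inc R2 by 5 -> R2=(0,0,5,3) value=8
Op 7: inc R3 by 3 -> R3=(0,0,0,6) value=6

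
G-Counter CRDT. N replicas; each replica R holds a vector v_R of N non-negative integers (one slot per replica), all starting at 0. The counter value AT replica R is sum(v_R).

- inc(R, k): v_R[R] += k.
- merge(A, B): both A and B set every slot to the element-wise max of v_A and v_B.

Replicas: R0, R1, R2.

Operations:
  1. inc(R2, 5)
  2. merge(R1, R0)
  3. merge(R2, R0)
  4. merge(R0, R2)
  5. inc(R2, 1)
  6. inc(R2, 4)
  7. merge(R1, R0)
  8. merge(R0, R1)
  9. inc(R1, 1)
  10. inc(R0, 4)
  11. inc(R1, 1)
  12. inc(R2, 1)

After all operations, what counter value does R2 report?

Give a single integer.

Op 1: inc R2 by 5 -> R2=(0,0,5) value=5
Op 2: merge R1<->R0 -> R1=(0,0,0) R0=(0,0,0)
Op 3: merge R2<->R0 -> R2=(0,0,5) R0=(0,0,5)
Op 4: merge R0<->R2 -> R0=(0,0,5) R2=(0,0,5)
Op 5: inc R2 by 1 -> R2=(0,0,6) value=6
Op 6: inc R2 by 4 -> R2=(0,0,10) value=10
Op 7: merge R1<->R0 -> R1=(0,0,5) R0=(0,0,5)
Op 8: merge R0<->R1 -> R0=(0,0,5) R1=(0,0,5)
Op 9: inc R1 by 1 -> R1=(0,1,5) value=6
Op 10: inc R0 by 4 -> R0=(4,0,5) value=9
Op 11: inc R1 by 1 -> R1=(0,2,5) value=7
Op 12: inc R2 by 1 -> R2=(0,0,11) value=11

Answer: 11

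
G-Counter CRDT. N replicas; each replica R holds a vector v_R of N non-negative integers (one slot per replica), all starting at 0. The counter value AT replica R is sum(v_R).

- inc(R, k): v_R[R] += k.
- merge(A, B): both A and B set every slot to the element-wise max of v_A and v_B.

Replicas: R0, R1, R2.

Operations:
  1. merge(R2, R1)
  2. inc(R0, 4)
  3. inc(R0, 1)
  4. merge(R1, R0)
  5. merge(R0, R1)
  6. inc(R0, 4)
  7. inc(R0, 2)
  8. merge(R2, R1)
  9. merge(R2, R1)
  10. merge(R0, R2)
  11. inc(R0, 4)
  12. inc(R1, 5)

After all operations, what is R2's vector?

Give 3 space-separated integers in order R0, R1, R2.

Answer: 11 0 0

Derivation:
Op 1: merge R2<->R1 -> R2=(0,0,0) R1=(0,0,0)
Op 2: inc R0 by 4 -> R0=(4,0,0) value=4
Op 3: inc R0 by 1 -> R0=(5,0,0) value=5
Op 4: merge R1<->R0 -> R1=(5,0,0) R0=(5,0,0)
Op 5: merge R0<->R1 -> R0=(5,0,0) R1=(5,0,0)
Op 6: inc R0 by 4 -> R0=(9,0,0) value=9
Op 7: inc R0 by 2 -> R0=(11,0,0) value=11
Op 8: merge R2<->R1 -> R2=(5,0,0) R1=(5,0,0)
Op 9: merge R2<->R1 -> R2=(5,0,0) R1=(5,0,0)
Op 10: merge R0<->R2 -> R0=(11,0,0) R2=(11,0,0)
Op 11: inc R0 by 4 -> R0=(15,0,0) value=15
Op 12: inc R1 by 5 -> R1=(5,5,0) value=10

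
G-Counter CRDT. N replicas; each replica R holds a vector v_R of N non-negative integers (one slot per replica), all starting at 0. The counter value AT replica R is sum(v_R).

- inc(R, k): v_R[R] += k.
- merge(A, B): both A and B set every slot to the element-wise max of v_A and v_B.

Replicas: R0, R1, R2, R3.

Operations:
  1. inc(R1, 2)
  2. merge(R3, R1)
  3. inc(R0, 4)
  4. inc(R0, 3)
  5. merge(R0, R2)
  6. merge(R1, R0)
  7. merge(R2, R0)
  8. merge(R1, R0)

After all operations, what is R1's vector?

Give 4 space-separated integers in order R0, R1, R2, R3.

Answer: 7 2 0 0

Derivation:
Op 1: inc R1 by 2 -> R1=(0,2,0,0) value=2
Op 2: merge R3<->R1 -> R3=(0,2,0,0) R1=(0,2,0,0)
Op 3: inc R0 by 4 -> R0=(4,0,0,0) value=4
Op 4: inc R0 by 3 -> R0=(7,0,0,0) value=7
Op 5: merge R0<->R2 -> R0=(7,0,0,0) R2=(7,0,0,0)
Op 6: merge R1<->R0 -> R1=(7,2,0,0) R0=(7,2,0,0)
Op 7: merge R2<->R0 -> R2=(7,2,0,0) R0=(7,2,0,0)
Op 8: merge R1<->R0 -> R1=(7,2,0,0) R0=(7,2,0,0)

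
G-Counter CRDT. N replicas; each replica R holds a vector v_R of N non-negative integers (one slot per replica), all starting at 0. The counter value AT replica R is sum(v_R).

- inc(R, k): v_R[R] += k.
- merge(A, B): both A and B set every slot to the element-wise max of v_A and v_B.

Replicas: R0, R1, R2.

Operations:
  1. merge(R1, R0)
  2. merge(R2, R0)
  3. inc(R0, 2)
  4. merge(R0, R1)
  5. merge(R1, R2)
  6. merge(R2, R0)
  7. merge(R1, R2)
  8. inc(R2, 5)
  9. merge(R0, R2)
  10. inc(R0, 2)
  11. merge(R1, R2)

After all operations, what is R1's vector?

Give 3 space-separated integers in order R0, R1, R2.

Answer: 2 0 5

Derivation:
Op 1: merge R1<->R0 -> R1=(0,0,0) R0=(0,0,0)
Op 2: merge R2<->R0 -> R2=(0,0,0) R0=(0,0,0)
Op 3: inc R0 by 2 -> R0=(2,0,0) value=2
Op 4: merge R0<->R1 -> R0=(2,0,0) R1=(2,0,0)
Op 5: merge R1<->R2 -> R1=(2,0,0) R2=(2,0,0)
Op 6: merge R2<->R0 -> R2=(2,0,0) R0=(2,0,0)
Op 7: merge R1<->R2 -> R1=(2,0,0) R2=(2,0,0)
Op 8: inc R2 by 5 -> R2=(2,0,5) value=7
Op 9: merge R0<->R2 -> R0=(2,0,5) R2=(2,0,5)
Op 10: inc R0 by 2 -> R0=(4,0,5) value=9
Op 11: merge R1<->R2 -> R1=(2,0,5) R2=(2,0,5)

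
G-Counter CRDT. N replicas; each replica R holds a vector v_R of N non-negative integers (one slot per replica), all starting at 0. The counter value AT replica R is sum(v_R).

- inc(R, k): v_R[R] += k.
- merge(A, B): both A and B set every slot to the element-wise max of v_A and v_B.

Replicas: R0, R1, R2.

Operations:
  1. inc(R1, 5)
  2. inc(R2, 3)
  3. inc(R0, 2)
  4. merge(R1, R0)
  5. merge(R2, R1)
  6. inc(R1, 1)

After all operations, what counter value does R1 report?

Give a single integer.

Answer: 11

Derivation:
Op 1: inc R1 by 5 -> R1=(0,5,0) value=5
Op 2: inc R2 by 3 -> R2=(0,0,3) value=3
Op 3: inc R0 by 2 -> R0=(2,0,0) value=2
Op 4: merge R1<->R0 -> R1=(2,5,0) R0=(2,5,0)
Op 5: merge R2<->R1 -> R2=(2,5,3) R1=(2,5,3)
Op 6: inc R1 by 1 -> R1=(2,6,3) value=11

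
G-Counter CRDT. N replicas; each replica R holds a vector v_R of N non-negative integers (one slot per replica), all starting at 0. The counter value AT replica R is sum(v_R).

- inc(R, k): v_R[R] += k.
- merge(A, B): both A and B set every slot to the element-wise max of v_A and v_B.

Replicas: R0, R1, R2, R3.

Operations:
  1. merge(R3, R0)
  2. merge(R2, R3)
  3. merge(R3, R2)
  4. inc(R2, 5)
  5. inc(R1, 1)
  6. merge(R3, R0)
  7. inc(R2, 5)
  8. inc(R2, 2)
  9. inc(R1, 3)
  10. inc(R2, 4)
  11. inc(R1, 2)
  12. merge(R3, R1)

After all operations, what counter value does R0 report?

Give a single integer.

Answer: 0

Derivation:
Op 1: merge R3<->R0 -> R3=(0,0,0,0) R0=(0,0,0,0)
Op 2: merge R2<->R3 -> R2=(0,0,0,0) R3=(0,0,0,0)
Op 3: merge R3<->R2 -> R3=(0,0,0,0) R2=(0,0,0,0)
Op 4: inc R2 by 5 -> R2=(0,0,5,0) value=5
Op 5: inc R1 by 1 -> R1=(0,1,0,0) value=1
Op 6: merge R3<->R0 -> R3=(0,0,0,0) R0=(0,0,0,0)
Op 7: inc R2 by 5 -> R2=(0,0,10,0) value=10
Op 8: inc R2 by 2 -> R2=(0,0,12,0) value=12
Op 9: inc R1 by 3 -> R1=(0,4,0,0) value=4
Op 10: inc R2 by 4 -> R2=(0,0,16,0) value=16
Op 11: inc R1 by 2 -> R1=(0,6,0,0) value=6
Op 12: merge R3<->R1 -> R3=(0,6,0,0) R1=(0,6,0,0)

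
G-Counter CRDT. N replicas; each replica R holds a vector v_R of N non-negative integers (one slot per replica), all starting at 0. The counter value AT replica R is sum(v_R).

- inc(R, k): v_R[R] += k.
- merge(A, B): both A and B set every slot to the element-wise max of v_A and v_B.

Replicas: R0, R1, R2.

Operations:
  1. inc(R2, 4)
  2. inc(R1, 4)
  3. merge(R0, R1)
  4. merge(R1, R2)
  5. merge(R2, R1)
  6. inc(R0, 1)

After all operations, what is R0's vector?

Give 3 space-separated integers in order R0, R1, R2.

Op 1: inc R2 by 4 -> R2=(0,0,4) value=4
Op 2: inc R1 by 4 -> R1=(0,4,0) value=4
Op 3: merge R0<->R1 -> R0=(0,4,0) R1=(0,4,0)
Op 4: merge R1<->R2 -> R1=(0,4,4) R2=(0,4,4)
Op 5: merge R2<->R1 -> R2=(0,4,4) R1=(0,4,4)
Op 6: inc R0 by 1 -> R0=(1,4,0) value=5

Answer: 1 4 0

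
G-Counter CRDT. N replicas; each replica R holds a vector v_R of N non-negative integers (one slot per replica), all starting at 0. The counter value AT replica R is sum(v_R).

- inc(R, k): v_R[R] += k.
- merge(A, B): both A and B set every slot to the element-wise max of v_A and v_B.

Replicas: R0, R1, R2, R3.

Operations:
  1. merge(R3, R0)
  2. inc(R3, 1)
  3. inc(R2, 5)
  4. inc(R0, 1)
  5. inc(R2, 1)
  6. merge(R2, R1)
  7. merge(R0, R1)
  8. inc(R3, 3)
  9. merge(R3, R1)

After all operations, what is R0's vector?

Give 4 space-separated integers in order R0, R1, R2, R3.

Op 1: merge R3<->R0 -> R3=(0,0,0,0) R0=(0,0,0,0)
Op 2: inc R3 by 1 -> R3=(0,0,0,1) value=1
Op 3: inc R2 by 5 -> R2=(0,0,5,0) value=5
Op 4: inc R0 by 1 -> R0=(1,0,0,0) value=1
Op 5: inc R2 by 1 -> R2=(0,0,6,0) value=6
Op 6: merge R2<->R1 -> R2=(0,0,6,0) R1=(0,0,6,0)
Op 7: merge R0<->R1 -> R0=(1,0,6,0) R1=(1,0,6,0)
Op 8: inc R3 by 3 -> R3=(0,0,0,4) value=4
Op 9: merge R3<->R1 -> R3=(1,0,6,4) R1=(1,0,6,4)

Answer: 1 0 6 0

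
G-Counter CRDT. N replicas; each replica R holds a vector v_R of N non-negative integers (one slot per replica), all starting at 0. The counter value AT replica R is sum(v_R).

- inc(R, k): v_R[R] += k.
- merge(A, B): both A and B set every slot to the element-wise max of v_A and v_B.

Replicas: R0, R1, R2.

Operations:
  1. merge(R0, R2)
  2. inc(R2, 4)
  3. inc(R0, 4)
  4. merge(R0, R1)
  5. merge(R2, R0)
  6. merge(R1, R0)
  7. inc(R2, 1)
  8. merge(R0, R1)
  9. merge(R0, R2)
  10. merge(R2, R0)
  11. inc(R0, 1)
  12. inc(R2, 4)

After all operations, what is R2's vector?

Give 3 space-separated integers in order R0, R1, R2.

Op 1: merge R0<->R2 -> R0=(0,0,0) R2=(0,0,0)
Op 2: inc R2 by 4 -> R2=(0,0,4) value=4
Op 3: inc R0 by 4 -> R0=(4,0,0) value=4
Op 4: merge R0<->R1 -> R0=(4,0,0) R1=(4,0,0)
Op 5: merge R2<->R0 -> R2=(4,0,4) R0=(4,0,4)
Op 6: merge R1<->R0 -> R1=(4,0,4) R0=(4,0,4)
Op 7: inc R2 by 1 -> R2=(4,0,5) value=9
Op 8: merge R0<->R1 -> R0=(4,0,4) R1=(4,0,4)
Op 9: merge R0<->R2 -> R0=(4,0,5) R2=(4,0,5)
Op 10: merge R2<->R0 -> R2=(4,0,5) R0=(4,0,5)
Op 11: inc R0 by 1 -> R0=(5,0,5) value=10
Op 12: inc R2 by 4 -> R2=(4,0,9) value=13

Answer: 4 0 9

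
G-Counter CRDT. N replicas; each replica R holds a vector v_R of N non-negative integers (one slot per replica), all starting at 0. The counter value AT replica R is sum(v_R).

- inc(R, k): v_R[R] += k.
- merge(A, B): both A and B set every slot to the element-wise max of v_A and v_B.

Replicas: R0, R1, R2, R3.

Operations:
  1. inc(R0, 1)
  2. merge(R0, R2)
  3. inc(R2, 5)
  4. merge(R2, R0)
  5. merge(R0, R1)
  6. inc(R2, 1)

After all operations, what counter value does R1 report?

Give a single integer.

Op 1: inc R0 by 1 -> R0=(1,0,0,0) value=1
Op 2: merge R0<->R2 -> R0=(1,0,0,0) R2=(1,0,0,0)
Op 3: inc R2 by 5 -> R2=(1,0,5,0) value=6
Op 4: merge R2<->R0 -> R2=(1,0,5,0) R0=(1,0,5,0)
Op 5: merge R0<->R1 -> R0=(1,0,5,0) R1=(1,0,5,0)
Op 6: inc R2 by 1 -> R2=(1,0,6,0) value=7

Answer: 6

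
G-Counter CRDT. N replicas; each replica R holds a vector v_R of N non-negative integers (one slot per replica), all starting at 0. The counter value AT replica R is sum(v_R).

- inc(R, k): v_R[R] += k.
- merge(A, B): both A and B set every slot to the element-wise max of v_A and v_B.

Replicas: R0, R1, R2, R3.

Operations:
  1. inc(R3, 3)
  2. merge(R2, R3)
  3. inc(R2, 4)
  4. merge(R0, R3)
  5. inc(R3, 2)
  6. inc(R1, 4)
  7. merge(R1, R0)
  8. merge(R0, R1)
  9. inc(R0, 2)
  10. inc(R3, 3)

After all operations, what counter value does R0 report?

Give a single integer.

Op 1: inc R3 by 3 -> R3=(0,0,0,3) value=3
Op 2: merge R2<->R3 -> R2=(0,0,0,3) R3=(0,0,0,3)
Op 3: inc R2 by 4 -> R2=(0,0,4,3) value=7
Op 4: merge R0<->R3 -> R0=(0,0,0,3) R3=(0,0,0,3)
Op 5: inc R3 by 2 -> R3=(0,0,0,5) value=5
Op 6: inc R1 by 4 -> R1=(0,4,0,0) value=4
Op 7: merge R1<->R0 -> R1=(0,4,0,3) R0=(0,4,0,3)
Op 8: merge R0<->R1 -> R0=(0,4,0,3) R1=(0,4,0,3)
Op 9: inc R0 by 2 -> R0=(2,4,0,3) value=9
Op 10: inc R3 by 3 -> R3=(0,0,0,8) value=8

Answer: 9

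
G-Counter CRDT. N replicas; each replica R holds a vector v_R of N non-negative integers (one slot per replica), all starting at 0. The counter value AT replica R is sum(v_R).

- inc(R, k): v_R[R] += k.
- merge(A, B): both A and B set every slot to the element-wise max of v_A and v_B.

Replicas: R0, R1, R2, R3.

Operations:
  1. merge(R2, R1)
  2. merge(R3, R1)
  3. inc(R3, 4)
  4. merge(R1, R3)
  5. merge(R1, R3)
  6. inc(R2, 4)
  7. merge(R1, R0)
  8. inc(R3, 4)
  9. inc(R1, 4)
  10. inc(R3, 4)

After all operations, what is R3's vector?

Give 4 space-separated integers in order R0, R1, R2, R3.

Answer: 0 0 0 12

Derivation:
Op 1: merge R2<->R1 -> R2=(0,0,0,0) R1=(0,0,0,0)
Op 2: merge R3<->R1 -> R3=(0,0,0,0) R1=(0,0,0,0)
Op 3: inc R3 by 4 -> R3=(0,0,0,4) value=4
Op 4: merge R1<->R3 -> R1=(0,0,0,4) R3=(0,0,0,4)
Op 5: merge R1<->R3 -> R1=(0,0,0,4) R3=(0,0,0,4)
Op 6: inc R2 by 4 -> R2=(0,0,4,0) value=4
Op 7: merge R1<->R0 -> R1=(0,0,0,4) R0=(0,0,0,4)
Op 8: inc R3 by 4 -> R3=(0,0,0,8) value=8
Op 9: inc R1 by 4 -> R1=(0,4,0,4) value=8
Op 10: inc R3 by 4 -> R3=(0,0,0,12) value=12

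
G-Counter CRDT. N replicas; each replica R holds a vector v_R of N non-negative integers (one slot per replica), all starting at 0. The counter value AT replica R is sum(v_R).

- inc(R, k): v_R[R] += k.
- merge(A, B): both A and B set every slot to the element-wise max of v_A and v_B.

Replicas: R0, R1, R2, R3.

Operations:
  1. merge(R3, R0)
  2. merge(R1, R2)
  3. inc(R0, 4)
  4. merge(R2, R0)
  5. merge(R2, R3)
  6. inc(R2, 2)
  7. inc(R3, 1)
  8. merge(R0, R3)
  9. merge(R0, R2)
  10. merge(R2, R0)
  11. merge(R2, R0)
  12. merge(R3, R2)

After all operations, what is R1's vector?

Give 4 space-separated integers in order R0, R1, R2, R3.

Op 1: merge R3<->R0 -> R3=(0,0,0,0) R0=(0,0,0,0)
Op 2: merge R1<->R2 -> R1=(0,0,0,0) R2=(0,0,0,0)
Op 3: inc R0 by 4 -> R0=(4,0,0,0) value=4
Op 4: merge R2<->R0 -> R2=(4,0,0,0) R0=(4,0,0,0)
Op 5: merge R2<->R3 -> R2=(4,0,0,0) R3=(4,0,0,0)
Op 6: inc R2 by 2 -> R2=(4,0,2,0) value=6
Op 7: inc R3 by 1 -> R3=(4,0,0,1) value=5
Op 8: merge R0<->R3 -> R0=(4,0,0,1) R3=(4,0,0,1)
Op 9: merge R0<->R2 -> R0=(4,0,2,1) R2=(4,0,2,1)
Op 10: merge R2<->R0 -> R2=(4,0,2,1) R0=(4,0,2,1)
Op 11: merge R2<->R0 -> R2=(4,0,2,1) R0=(4,0,2,1)
Op 12: merge R3<->R2 -> R3=(4,0,2,1) R2=(4,0,2,1)

Answer: 0 0 0 0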